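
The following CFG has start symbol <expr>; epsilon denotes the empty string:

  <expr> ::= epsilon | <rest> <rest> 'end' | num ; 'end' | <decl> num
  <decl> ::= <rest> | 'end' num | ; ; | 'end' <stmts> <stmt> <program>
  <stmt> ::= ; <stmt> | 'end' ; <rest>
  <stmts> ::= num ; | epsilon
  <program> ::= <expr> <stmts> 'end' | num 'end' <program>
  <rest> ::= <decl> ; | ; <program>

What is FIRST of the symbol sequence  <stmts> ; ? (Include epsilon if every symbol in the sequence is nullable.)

Add FIRST(<stmts>)\{epsilon} = { num }; <stmts> is nullable, continue.
; is a terminal; add {;} and stop.

{ ;, num }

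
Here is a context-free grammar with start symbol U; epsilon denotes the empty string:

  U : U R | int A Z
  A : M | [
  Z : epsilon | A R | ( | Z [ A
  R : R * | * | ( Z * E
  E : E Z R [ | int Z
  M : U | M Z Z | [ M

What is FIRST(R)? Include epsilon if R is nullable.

{ (, * }

From R : R *: add FIRST(R) = { (, * }.
R : * contributes {*}.
R : ( Z * E contributes {(}.
Union: FIRST(R) = { (, * }.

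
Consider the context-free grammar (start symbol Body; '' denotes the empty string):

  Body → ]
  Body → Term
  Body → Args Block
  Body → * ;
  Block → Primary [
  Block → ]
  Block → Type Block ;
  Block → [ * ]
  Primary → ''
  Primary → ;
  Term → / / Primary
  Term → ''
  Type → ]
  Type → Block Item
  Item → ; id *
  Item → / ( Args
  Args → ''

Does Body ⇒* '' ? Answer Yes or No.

Yes

Body → Term and each of Term is nullable, so Body ⇒* ''.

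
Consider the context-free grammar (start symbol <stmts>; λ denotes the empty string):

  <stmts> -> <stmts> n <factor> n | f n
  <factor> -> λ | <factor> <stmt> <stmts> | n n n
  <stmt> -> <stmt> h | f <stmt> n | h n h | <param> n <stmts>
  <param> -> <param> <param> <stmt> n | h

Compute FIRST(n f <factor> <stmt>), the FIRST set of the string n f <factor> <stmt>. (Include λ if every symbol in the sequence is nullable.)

{ n }

n is a terminal; add {n} and stop.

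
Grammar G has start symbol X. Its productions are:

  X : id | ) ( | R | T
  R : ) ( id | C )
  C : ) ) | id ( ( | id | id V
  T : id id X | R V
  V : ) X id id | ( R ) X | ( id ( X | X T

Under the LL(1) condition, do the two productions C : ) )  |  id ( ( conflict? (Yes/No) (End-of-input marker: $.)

No

FIRST() )) = { ) } and FIRST(id ( () = { id }.
The FIRST sets are disjoint and neither alternative is nullable — no conflict.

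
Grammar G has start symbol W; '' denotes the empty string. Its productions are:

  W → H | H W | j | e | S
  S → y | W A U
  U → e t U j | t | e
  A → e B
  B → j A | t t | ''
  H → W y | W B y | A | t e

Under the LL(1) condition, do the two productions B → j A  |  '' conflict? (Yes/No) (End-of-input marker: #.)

Yes

FIRST(j A) = { j } and FIRST('') = { '' }.
The second alternative is nullable and FOLLOW(B) = { #, e, j, t, y } shares j with FIRST of the first — conflict.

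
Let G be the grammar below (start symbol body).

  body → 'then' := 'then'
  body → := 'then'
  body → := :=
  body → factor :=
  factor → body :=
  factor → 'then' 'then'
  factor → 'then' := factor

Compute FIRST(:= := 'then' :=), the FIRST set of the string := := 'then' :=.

{ := }

:= is a terminal; add {:=} and stop.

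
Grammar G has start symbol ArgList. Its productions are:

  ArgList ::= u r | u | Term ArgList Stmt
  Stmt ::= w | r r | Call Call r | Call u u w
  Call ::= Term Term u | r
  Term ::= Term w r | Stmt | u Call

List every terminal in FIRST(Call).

From Call ::= Term Term u: add FIRST(Term) = { r, u, w }.
Call ::= r contributes {r}.
Union: FIRST(Call) = { r, u, w }.

{ r, u, w }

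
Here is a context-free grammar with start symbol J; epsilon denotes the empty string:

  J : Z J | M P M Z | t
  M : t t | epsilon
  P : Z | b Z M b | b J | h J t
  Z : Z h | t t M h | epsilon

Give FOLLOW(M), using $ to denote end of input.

{ $, b, h, t }

In J : M P M Z: add FIRST(P M Z)\{epsilon} = { b, h, t }.
  Since P M Z is nullable, also add FOLLOW(J) = { $, h, t }.
In J : M P M Z: add FIRST(Z)\{epsilon} = { h, t }.
  Since Z is nullable, also add FOLLOW(J) = { $, h, t }.
In P : b Z M b: add FIRST(b) = { b }.
In Z : t t M h: add FIRST(h) = { h }.
Union: FOLLOW(M) = { $, b, h, t }.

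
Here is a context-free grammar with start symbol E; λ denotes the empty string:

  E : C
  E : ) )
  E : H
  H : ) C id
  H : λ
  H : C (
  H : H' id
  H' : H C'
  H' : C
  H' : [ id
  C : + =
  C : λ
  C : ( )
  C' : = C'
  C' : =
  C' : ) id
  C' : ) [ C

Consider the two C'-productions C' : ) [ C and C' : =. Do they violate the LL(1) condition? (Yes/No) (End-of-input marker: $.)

No

FIRST() [ C) = { ) } and FIRST(=) = { = }.
The FIRST sets are disjoint and neither alternative is nullable — no conflict.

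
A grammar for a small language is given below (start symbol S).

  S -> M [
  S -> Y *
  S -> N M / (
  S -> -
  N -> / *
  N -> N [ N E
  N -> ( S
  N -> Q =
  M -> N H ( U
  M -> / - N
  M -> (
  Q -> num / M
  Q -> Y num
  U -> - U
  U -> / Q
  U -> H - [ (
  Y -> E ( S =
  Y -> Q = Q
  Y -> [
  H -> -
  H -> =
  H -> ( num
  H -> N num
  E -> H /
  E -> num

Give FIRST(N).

N -> / * contributes {/}.
From N -> N [ N E: add FIRST(N) = { (, -, /, =, [, num }.
N -> ( S contributes {(}.
From N -> Q =: add FIRST(Q) = { (, -, /, =, [, num }.
Union: FIRST(N) = { (, -, /, =, [, num }.

{ (, -, /, =, [, num }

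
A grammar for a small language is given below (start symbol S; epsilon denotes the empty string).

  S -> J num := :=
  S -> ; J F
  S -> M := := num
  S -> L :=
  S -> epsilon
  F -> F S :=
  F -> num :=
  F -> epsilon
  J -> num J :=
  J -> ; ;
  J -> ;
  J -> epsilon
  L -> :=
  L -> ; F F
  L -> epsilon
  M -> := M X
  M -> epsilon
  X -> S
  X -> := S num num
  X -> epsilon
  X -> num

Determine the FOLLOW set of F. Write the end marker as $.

{ $, :=, ;, num }

In S -> ; J F: F is at the end, add FOLLOW(S) = { $, :=, ;, num }.
In F -> F S :=: add FIRST(S :=) = { :=, ;, num }.
In L -> ; F F: add FIRST(F)\{epsilon} = { :=, ;, num }.
  Since F is nullable, also add FOLLOW(L) = { := }.
In L -> ; F F: F is at the end, add FOLLOW(L) = { := }.
Union: FOLLOW(F) = { $, :=, ;, num }.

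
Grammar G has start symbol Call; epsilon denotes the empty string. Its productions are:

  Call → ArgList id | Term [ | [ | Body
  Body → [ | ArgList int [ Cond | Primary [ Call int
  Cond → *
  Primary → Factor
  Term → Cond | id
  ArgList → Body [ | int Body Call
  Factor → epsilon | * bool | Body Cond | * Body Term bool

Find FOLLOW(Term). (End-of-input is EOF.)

In Call → Term [: add FIRST([) = { [ }.
In Factor → * Body Term bool: add FIRST(bool) = { bool }.
Union: FOLLOW(Term) = { [, bool }.

{ [, bool }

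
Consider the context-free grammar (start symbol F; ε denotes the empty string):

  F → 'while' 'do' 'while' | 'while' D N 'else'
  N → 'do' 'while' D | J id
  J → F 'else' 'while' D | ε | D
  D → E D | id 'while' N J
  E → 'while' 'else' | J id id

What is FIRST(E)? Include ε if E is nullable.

{ 'while', id }

E → 'while' 'else' contributes {'while'}.
From E → J id id: J nullable, take FIRST(J) ∪ {id} = { 'while', id }.
Union: FIRST(E) = { 'while', id }.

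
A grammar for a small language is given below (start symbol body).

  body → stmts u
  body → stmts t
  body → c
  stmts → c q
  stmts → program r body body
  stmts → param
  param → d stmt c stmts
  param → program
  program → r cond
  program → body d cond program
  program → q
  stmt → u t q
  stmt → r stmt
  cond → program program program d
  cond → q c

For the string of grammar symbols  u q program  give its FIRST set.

{ u }

u is a terminal; add {u} and stop.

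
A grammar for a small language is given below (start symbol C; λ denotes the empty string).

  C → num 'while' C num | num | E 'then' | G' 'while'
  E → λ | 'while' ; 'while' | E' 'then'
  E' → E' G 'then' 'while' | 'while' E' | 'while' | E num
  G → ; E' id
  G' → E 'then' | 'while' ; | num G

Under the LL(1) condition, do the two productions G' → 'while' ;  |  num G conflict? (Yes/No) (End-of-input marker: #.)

FIRST('while' ;) = { 'while' } and FIRST(num G) = { num }.
The FIRST sets are disjoint and neither alternative is nullable — no conflict.

No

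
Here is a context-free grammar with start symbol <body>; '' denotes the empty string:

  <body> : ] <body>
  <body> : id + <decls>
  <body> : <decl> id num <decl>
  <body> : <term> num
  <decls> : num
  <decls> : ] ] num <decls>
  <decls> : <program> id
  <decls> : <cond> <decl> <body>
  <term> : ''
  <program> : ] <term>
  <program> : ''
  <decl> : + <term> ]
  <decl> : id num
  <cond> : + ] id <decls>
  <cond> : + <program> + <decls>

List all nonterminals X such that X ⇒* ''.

{ <program>, <term> }

Directly nullable (have an ''-production): <term>, <program>.
No other nonterminal has a production whose RHS symbols are all nullable.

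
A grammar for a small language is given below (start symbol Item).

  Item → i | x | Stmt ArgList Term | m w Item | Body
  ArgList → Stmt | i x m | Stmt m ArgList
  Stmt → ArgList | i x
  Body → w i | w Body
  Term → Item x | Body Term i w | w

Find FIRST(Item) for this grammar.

Item → i contributes {i}.
Item → x contributes {x}.
From Item → Stmt ArgList Term: add FIRST(Stmt) = { i }.
Item → m w Item contributes {m}.
From Item → Body: add FIRST(Body) = { w }.
Union: FIRST(Item) = { i, m, w, x }.

{ i, m, w, x }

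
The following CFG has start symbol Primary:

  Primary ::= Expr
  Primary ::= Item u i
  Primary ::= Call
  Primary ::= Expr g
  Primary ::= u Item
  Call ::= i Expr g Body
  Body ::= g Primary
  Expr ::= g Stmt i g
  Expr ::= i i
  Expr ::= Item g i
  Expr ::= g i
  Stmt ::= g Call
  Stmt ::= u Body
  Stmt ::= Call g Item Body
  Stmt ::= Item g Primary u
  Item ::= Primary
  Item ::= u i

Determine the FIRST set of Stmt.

Stmt ::= g Call contributes {g}.
Stmt ::= u Body contributes {u}.
From Stmt ::= Call g Item Body: add FIRST(Call) = { i }.
From Stmt ::= Item g Primary u: add FIRST(Item) = { g, i, u }.
Union: FIRST(Stmt) = { g, i, u }.

{ g, i, u }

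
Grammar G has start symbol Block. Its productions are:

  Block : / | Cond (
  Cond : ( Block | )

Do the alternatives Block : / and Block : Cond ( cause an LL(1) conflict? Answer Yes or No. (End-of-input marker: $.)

No

FIRST(/) = { / } and FIRST(Cond () = { (, ) }.
The FIRST sets are disjoint and neither alternative is nullable — no conflict.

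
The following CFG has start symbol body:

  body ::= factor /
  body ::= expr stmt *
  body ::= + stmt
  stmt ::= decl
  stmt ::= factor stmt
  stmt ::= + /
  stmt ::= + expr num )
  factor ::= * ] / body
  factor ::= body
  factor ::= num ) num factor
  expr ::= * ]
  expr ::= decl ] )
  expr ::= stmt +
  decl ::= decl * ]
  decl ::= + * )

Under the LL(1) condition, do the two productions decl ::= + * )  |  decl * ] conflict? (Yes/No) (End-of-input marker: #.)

FIRST(+ * )) = { + } and FIRST(decl * ]) = { + }.
Both contain +, so the two alternatives are not disjoint — LL(1) conflict.

Yes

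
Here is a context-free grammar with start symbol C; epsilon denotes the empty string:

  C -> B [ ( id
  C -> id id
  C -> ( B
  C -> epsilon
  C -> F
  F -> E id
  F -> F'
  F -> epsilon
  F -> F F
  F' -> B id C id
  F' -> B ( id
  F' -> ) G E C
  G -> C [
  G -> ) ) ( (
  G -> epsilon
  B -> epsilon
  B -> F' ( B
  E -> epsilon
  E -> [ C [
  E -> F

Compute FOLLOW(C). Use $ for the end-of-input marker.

{ $, (, ), [, id }

C is the start symbol, so $ ∈ FOLLOW(C).
In F' -> B id C id: add FIRST(id) = { id }.
In F' -> ) G E C: C is at the end, add FOLLOW(F') = { $, (, ), [, id }.
In G -> C [: add FIRST([) = { [ }.
In E -> [ C [: add FIRST([) = { [ }.
Union: FOLLOW(C) = { $, (, ), [, id }.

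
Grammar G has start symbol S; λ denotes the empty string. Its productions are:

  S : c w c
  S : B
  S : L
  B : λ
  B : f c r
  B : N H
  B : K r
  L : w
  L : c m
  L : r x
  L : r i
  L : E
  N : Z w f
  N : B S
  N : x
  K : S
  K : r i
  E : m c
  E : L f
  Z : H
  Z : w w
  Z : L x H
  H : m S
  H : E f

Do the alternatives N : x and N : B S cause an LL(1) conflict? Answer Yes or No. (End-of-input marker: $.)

FIRST(x) = { x } and FIRST(B S) = { c, f, m, r, w, x, λ }.
Both contain x, so the two alternatives are not disjoint — LL(1) conflict.

Yes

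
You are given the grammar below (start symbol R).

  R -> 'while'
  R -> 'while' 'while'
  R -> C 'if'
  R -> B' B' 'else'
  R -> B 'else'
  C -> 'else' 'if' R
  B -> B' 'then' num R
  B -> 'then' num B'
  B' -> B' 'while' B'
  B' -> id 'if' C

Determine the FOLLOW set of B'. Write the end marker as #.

{ 'else', 'then', 'while', id }

In R -> B' B' 'else': add FIRST(B' 'else') = { id }.
In R -> B' B' 'else': add FIRST('else') = { 'else' }.
In B -> B' 'then' num R: add FIRST('then' num R) = { 'then' }.
In B -> 'then' num B': B' is at the end, add FOLLOW(B) = { 'else' }.
In B' -> B' 'while' B': add FIRST('while' B') = { 'while' }.
In B' -> B' 'while' B': B' is at the end, add FOLLOW(B') = { 'else', 'then', 'while', id }.
Union: FOLLOW(B') = { 'else', 'then', 'while', id }.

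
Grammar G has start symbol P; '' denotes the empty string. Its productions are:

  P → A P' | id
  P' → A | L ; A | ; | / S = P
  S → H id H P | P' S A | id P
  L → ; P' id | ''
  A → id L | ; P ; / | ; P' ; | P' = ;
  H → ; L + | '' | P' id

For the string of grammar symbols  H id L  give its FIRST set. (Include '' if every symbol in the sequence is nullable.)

Add FIRST(H)\{''} = { /, ;, id }; H is nullable, continue.
id is a terminal; add {id} and stop.

{ /, ;, id }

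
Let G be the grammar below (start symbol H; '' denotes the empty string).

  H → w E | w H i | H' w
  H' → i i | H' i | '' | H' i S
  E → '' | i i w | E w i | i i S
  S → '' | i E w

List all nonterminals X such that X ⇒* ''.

{ E, H', S }

Directly nullable (have an ''-production): H', E, S.
No other nonterminal has a production whose RHS symbols are all nullable.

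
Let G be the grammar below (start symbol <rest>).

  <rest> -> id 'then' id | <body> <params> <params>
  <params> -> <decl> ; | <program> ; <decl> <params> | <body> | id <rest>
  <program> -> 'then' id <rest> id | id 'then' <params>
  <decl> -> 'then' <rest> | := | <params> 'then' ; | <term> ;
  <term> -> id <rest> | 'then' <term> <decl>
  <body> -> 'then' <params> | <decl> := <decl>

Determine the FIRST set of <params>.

{ 'then', :=, id }

From <params> -> <decl> ;: add FIRST(<decl>) = { 'then', :=, id }.
From <params> -> <program> ; <decl> <params>: add FIRST(<program>) = { 'then', id }.
From <params> -> <body>: add FIRST(<body>) = { 'then', :=, id }.
<params> -> id <rest> contributes {id}.
Union: FIRST(<params>) = { 'then', :=, id }.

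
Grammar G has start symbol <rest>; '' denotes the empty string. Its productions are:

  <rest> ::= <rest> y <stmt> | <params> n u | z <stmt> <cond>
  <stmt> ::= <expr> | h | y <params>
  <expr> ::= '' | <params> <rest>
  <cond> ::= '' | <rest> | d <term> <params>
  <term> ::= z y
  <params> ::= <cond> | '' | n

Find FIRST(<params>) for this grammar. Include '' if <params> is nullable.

{ d, n, z, '' }

From <params> ::= <cond>: add FIRST(<cond>) = { d, n, z, '' } (including '' since <cond> is nullable).
<params> ::= '' contributes ''.
<params> ::= n contributes {n}.
Union: FIRST(<params>) = { d, n, z, '' }.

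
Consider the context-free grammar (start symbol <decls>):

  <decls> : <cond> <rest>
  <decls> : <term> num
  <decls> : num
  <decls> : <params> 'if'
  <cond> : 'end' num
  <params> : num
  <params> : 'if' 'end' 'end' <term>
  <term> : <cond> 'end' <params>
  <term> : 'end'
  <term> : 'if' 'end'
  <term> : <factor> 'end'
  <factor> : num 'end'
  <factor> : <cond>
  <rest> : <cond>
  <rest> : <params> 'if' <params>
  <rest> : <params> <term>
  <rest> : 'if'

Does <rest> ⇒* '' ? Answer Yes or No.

No

No nonterminal in this grammar is nullable.
No production of <rest> has an RHS whose symbols are all nullable, so <rest> is not nullable.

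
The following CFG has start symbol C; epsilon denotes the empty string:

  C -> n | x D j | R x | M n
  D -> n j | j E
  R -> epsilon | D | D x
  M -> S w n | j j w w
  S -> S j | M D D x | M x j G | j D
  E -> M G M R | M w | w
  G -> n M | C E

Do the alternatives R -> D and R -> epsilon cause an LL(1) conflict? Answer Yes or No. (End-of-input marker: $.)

Yes

FIRST(D) = { j, n } and FIRST(epsilon) = { epsilon }.
The second alternative is nullable and FOLLOW(R) = { j, n, w, x } shares j with FIRST of the first — conflict.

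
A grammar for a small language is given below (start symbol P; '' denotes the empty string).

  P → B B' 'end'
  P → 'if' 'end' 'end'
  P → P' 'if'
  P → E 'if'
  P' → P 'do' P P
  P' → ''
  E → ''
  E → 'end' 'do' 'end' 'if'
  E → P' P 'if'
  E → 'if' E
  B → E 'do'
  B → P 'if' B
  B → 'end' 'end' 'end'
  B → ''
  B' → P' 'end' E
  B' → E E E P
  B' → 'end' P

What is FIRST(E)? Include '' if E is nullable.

{ 'do', 'end', 'if', '' }

E → '' contributes ''.
E → 'end' 'do' 'end' 'if' contributes {'end'}.
From E → P' P 'if': P' nullable, take FIRST(P') ∪ FIRST(P) = { 'do', 'end', 'if' }.
E → 'if' E contributes {'if'}.
Union: FIRST(E) = { 'do', 'end', 'if', '' }.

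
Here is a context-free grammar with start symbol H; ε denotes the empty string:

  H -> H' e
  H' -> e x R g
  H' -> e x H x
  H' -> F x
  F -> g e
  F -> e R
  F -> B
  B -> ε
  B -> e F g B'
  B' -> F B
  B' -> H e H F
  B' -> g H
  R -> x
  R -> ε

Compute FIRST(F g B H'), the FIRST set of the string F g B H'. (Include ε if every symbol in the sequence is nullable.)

Add FIRST(F)\{ε} = { e, g }; F is nullable, continue.
g is a terminal; add {g} and stop.

{ e, g }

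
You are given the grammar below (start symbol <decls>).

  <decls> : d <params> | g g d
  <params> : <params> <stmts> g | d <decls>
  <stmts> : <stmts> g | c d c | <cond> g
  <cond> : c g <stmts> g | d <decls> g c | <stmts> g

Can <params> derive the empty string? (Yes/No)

No

No nonterminal in this grammar is nullable.
No production of <params> has an RHS whose symbols are all nullable, so <params> is not nullable.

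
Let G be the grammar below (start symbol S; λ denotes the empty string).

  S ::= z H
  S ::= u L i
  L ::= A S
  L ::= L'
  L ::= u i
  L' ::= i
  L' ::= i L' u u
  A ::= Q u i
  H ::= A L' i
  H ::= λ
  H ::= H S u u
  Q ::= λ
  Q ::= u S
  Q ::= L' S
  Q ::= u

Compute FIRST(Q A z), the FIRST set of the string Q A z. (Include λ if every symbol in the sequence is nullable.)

{ i, u }

Add FIRST(Q)\{λ} = { i, u }; Q is nullable, continue.
Add FIRST(A) = { i, u }; A is not nullable, stop.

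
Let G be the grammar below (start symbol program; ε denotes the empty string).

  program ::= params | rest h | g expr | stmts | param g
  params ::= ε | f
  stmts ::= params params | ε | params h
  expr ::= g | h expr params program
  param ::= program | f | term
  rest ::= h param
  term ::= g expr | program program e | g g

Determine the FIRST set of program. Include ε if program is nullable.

From program ::= params: add FIRST(params) = { f, ε } (including ε since params is nullable).
From program ::= rest h: add FIRST(rest) = { h }.
program ::= g expr contributes {g}.
From program ::= stmts: add FIRST(stmts) = { f, h, ε } (including ε since stmts is nullable).
From program ::= param g: param nullable, take FIRST(param) ∪ {g} = { e, f, g, h }.
Union: FIRST(program) = { e, f, g, h, ε }.

{ e, f, g, h, ε }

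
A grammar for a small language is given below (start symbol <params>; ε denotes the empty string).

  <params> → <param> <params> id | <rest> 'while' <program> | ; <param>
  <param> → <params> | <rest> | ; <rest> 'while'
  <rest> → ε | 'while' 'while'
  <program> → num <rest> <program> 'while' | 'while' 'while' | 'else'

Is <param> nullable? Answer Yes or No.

<param> → <rest> and each of <rest> is nullable, so <param> ⇒* ε.

Yes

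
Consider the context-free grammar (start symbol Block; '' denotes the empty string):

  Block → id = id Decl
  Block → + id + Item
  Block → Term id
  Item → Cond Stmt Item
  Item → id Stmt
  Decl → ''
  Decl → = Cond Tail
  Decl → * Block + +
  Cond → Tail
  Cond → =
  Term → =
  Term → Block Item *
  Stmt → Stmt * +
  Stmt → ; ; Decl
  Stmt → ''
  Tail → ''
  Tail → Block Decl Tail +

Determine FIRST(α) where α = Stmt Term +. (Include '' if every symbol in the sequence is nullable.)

{ *, +, ;, =, id }

Add FIRST(Stmt)\{''} = { *, ; }; Stmt is nullable, continue.
Add FIRST(Term) = { +, =, id }; Term is not nullable, stop.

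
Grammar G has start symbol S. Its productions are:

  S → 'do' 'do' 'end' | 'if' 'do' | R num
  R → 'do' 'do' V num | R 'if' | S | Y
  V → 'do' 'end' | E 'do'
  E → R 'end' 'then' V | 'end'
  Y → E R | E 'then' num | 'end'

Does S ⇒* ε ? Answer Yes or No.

No

No nonterminal in this grammar is nullable.
No production of S has an RHS whose symbols are all nullable, so S is not nullable.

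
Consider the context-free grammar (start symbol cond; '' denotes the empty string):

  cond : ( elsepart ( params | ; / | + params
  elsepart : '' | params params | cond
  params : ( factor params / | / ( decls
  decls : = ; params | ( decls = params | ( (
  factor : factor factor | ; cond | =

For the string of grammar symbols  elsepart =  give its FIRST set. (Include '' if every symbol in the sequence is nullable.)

{ (, +, /, ;, = }

Add FIRST(elsepart)\{''} = { (, +, /, ; }; elsepart is nullable, continue.
= is a terminal; add {=} and stop.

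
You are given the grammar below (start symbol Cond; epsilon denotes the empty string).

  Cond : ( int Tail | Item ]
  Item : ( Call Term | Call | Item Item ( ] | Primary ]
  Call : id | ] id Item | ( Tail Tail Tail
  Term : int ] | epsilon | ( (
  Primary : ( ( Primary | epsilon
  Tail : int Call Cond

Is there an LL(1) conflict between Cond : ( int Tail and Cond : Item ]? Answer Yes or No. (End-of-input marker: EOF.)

Yes

FIRST(( int Tail) = { ( } and FIRST(Item ]) = { (, ], id }.
Both contain (, so the two alternatives are not disjoint — LL(1) conflict.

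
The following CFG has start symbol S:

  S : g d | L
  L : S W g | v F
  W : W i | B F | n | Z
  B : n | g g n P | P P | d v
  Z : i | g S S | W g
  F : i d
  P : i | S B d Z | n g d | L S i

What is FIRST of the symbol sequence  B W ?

{ d, g, i, n, v }

Add FIRST(B) = { d, g, i, n, v }; B is not nullable, stop.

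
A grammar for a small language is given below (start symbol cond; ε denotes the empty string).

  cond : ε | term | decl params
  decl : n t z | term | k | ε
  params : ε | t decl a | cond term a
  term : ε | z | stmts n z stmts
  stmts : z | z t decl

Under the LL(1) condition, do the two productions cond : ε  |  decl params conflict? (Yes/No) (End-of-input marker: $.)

FIRST(ε) = { ε } and FIRST(decl params) = { a, k, n, t, z, ε }.
Both alternatives are nullable, violating the LL(1) condition.

Yes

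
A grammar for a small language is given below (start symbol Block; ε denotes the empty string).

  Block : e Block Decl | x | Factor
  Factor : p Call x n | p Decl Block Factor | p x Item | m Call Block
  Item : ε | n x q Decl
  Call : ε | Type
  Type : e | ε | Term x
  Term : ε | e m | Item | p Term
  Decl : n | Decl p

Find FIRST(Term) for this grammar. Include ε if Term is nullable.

{ e, n, p, ε }

Term : ε contributes ε.
Term : e m contributes {e}.
From Term : Item: add FIRST(Item) = { n, ε } (including ε since Item is nullable).
Term : p Term contributes {p}.
Union: FIRST(Term) = { e, n, p, ε }.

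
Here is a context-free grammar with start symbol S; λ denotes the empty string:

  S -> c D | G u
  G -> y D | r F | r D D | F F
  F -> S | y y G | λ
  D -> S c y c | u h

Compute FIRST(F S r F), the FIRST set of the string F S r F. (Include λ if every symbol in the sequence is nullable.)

{ c, r, u, y }

Add FIRST(F)\{λ} = { c, r, u, y }; F is nullable, continue.
Add FIRST(S) = { c, r, u, y }; S is not nullable, stop.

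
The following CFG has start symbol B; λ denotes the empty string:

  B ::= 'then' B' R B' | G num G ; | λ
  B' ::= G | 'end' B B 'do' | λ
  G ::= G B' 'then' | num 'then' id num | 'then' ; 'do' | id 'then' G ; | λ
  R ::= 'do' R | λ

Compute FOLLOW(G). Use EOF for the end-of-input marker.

{ EOF, 'do', 'end', 'then', ;, id, num }

In B ::= G num G ;: add FIRST(num G ;) = { num }.
In B ::= G num G ;: add FIRST(;) = { ; }.
In B' ::= G: G is at the end, add FOLLOW(B') = { EOF, 'do', 'end', 'then', id, num }.
In G ::= G B' 'then': add FIRST(B' 'then') = { 'end', 'then', id, num }.
In G ::= id 'then' G ;: add FIRST(;) = { ; }.
Union: FOLLOW(G) = { EOF, 'do', 'end', 'then', ;, id, num }.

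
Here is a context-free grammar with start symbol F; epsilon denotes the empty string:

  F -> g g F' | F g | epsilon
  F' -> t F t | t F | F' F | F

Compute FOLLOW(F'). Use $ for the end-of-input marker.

In F -> g g F': F' is at the end, add FOLLOW(F) = { $, g, t }.
In F' -> F' F: add FIRST(F)\{epsilon} = { g }.
  Since F is nullable, also add FOLLOW(F') = { $, g, t }.
Union: FOLLOW(F') = { $, g, t }.

{ $, g, t }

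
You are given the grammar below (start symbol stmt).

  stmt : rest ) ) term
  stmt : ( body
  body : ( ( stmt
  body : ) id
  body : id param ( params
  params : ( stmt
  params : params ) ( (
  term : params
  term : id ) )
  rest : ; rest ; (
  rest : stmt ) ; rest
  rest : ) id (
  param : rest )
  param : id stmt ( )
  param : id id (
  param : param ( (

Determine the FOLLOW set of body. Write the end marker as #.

{ #, (, ) }

In stmt : ( body: body is at the end, add FOLLOW(stmt) = { #, (, ) }.
Union: FOLLOW(body) = { #, (, ) }.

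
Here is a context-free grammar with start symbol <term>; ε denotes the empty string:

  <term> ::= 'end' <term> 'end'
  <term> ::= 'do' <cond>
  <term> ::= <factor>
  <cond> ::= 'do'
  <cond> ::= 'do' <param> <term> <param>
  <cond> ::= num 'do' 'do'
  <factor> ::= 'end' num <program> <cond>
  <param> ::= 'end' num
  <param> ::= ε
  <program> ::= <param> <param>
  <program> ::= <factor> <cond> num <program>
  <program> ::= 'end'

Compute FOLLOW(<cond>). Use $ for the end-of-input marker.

In <term> ::= 'do' <cond>: <cond> is at the end, add FOLLOW(<term>) = { $, 'do', 'end', num }.
In <factor> ::= 'end' num <program> <cond>: <cond> is at the end, add FOLLOW(<factor>) = { $, 'do', 'end', num }.
In <program> ::= <factor> <cond> num <program>: add FIRST(num <program>) = { num }.
Union: FOLLOW(<cond>) = { $, 'do', 'end', num }.

{ $, 'do', 'end', num }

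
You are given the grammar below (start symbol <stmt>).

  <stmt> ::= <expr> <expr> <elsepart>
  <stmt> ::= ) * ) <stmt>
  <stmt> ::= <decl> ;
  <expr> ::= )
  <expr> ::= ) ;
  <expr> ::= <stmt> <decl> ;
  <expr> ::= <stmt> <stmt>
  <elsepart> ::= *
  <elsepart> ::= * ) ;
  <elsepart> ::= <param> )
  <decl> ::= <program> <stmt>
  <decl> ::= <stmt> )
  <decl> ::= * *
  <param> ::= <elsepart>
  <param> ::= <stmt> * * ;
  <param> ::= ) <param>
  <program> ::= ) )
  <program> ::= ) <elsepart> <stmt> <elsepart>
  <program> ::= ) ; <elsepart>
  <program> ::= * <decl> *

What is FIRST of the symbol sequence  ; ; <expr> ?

; is a terminal; add {;} and stop.

{ ; }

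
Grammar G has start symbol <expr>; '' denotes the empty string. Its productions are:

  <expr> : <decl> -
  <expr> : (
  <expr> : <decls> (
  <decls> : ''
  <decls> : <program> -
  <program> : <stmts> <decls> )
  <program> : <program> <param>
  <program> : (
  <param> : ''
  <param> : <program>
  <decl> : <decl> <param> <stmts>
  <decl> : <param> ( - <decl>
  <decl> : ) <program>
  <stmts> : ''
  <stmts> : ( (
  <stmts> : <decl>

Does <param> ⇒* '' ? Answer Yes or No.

<param> has an ''-production, so <param> ⇒ ''.

Yes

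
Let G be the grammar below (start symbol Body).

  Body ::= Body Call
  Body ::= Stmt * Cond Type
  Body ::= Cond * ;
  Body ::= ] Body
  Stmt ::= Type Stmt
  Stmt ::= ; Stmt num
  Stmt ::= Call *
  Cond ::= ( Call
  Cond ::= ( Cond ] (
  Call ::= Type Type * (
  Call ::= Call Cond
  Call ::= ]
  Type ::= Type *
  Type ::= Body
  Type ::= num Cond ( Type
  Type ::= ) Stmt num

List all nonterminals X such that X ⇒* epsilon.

No nonterminal has an empty production or an RHS whose symbols are all nullable.

{ } (none)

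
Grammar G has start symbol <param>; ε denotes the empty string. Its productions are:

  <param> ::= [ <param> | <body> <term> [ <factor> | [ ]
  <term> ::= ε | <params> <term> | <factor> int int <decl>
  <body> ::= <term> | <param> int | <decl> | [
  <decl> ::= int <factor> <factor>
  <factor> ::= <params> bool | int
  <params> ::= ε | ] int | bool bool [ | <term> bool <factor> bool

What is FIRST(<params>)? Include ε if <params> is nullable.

{ ], bool, int, ε }

<params> ::= ε contributes ε.
<params> ::= ] int contributes {]}.
<params> ::= bool bool [ contributes {bool}.
From <params> ::= <term> bool <factor> bool: <term> nullable, take FIRST(<term>) ∪ {bool} = { ], bool, int }.
Union: FIRST(<params>) = { ], bool, int, ε }.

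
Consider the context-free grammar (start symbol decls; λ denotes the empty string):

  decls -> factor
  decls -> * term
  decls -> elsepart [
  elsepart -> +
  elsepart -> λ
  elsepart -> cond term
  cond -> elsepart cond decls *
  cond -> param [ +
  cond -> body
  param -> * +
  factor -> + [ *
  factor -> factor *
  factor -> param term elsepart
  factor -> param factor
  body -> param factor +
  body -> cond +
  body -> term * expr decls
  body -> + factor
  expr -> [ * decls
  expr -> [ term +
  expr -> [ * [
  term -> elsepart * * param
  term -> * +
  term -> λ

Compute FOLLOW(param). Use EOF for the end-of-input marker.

In cond -> param [ +: add FIRST([ +) = { [ }.
In factor -> param term elsepart: add FIRST(term elsepart)\{λ} = { *, + }.
  Since term elsepart is nullable, also add FOLLOW(factor) = { EOF, *, +, [ }.
In factor -> param factor: add FIRST(factor) = { *, + }.
In body -> param factor +: add FIRST(factor +) = { *, + }.
In term -> elsepart * * param: param is at the end, add FOLLOW(term) = { EOF, *, +, [ }.
Union: FOLLOW(param) = { EOF, *, +, [ }.

{ EOF, *, +, [ }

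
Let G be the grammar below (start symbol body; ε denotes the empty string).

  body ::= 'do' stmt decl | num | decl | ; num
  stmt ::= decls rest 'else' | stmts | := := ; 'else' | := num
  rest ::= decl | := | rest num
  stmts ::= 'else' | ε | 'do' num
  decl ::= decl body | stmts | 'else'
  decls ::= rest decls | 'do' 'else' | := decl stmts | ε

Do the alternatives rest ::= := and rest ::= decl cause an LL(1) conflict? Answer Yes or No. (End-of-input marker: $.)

Yes

FIRST(:=) = { := } and FIRST(decl) = { 'do', 'else', ;, num, ε }.
The second alternative is nullable and FOLLOW(rest) = { 'do', 'else', :=, ;, num } shares := with FIRST of the first — conflict.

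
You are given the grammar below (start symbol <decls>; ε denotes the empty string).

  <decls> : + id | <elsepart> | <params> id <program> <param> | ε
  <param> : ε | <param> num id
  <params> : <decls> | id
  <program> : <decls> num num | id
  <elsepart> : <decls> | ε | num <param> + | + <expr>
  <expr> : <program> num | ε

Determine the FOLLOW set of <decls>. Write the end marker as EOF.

{ EOF, id, num }

<decls> is the start symbol, so EOF ∈ FOLLOW(<decls>).
In <params> : <decls>: <decls> is at the end, add FOLLOW(<params>) = { id }.
In <program> : <decls> num num: add FIRST(num num) = { num }.
In <elsepart> : <decls>: <decls> is at the end, add FOLLOW(<elsepart>) = { EOF, id, num }.
Union: FOLLOW(<decls>) = { EOF, id, num }.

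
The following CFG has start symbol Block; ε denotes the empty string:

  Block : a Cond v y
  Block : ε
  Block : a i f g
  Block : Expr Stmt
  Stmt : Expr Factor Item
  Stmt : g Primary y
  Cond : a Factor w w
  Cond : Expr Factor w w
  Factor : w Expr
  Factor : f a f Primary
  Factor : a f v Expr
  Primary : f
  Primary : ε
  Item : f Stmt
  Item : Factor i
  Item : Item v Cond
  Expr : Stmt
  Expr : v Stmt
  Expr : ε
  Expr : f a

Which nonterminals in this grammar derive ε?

{ Block, Expr, Primary }

Directly nullable (have an ε-production): Block, Primary, Expr.
No other nonterminal has a production whose RHS symbols are all nullable.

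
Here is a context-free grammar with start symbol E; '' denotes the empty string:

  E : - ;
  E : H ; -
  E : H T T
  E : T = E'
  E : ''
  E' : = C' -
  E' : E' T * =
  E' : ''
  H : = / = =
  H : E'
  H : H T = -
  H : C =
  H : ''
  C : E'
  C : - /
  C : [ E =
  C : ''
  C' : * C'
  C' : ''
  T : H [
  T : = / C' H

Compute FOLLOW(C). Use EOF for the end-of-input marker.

In H : C =: add FIRST(=) = { = }.
Union: FOLLOW(C) = { = }.

{ = }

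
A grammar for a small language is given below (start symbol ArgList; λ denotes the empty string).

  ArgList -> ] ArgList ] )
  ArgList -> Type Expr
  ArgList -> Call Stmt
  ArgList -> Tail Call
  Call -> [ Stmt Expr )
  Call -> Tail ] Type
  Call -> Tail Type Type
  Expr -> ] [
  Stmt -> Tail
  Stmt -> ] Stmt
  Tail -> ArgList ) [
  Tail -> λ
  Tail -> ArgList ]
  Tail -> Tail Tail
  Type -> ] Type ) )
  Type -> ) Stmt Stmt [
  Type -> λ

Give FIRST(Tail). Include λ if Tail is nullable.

{ ), [, ], λ }

From Tail -> ArgList ) [: ArgList nullable, take FIRST(ArgList) ∪ {)} = { ), [, ] }.
Tail -> λ contributes λ.
From Tail -> ArgList ]: ArgList nullable, take FIRST(ArgList) ∪ {]} = { ), [, ] }.
From Tail -> Tail Tail: Tail, Tail nullable, take FIRST(Tail) ∪ FIRST(Tail) = { ), [, ] }; also λ since the whole RHS is nullable.
Union: FIRST(Tail) = { ), [, ], λ }.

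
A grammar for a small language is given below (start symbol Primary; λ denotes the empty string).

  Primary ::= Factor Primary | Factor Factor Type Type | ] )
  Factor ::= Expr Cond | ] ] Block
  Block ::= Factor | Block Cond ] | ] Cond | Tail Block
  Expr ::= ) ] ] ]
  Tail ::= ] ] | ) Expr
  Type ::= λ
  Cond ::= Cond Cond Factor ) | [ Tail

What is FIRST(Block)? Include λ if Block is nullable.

From Block ::= Factor: add FIRST(Factor) = { ), ] }.
From Block ::= Block Cond ]: add FIRST(Block) = { ), ] }.
Block ::= ] Cond contributes {]}.
From Block ::= Tail Block: add FIRST(Tail) = { ), ] }.
Union: FIRST(Block) = { ), ] }.

{ ), ] }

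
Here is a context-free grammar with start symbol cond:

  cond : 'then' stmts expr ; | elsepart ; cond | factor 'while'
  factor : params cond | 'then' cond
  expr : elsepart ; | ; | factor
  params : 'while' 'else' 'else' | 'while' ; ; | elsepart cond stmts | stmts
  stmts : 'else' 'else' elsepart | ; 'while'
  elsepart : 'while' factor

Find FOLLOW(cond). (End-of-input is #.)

{ #, 'else', 'then', 'while', ; }

cond is the start symbol, so # ∈ FOLLOW(cond).
In cond : elsepart ; cond: cond is at the end, add FOLLOW(cond) = { #, 'else', 'then', 'while', ; }.
In factor : params cond: cond is at the end, add FOLLOW(factor) = { 'else', 'then', 'while', ; }.
In factor : 'then' cond: cond is at the end, add FOLLOW(factor) = { 'else', 'then', 'while', ; }.
In params : elsepart cond stmts: add FIRST(stmts) = { 'else', ; }.
Union: FOLLOW(cond) = { #, 'else', 'then', 'while', ; }.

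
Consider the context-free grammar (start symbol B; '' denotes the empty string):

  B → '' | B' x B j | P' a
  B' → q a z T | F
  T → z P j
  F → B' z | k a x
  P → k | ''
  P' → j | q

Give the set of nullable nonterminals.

Directly nullable (have an ''-production): B, P.
No other nonterminal has a production whose RHS symbols are all nullable.

{ B, P }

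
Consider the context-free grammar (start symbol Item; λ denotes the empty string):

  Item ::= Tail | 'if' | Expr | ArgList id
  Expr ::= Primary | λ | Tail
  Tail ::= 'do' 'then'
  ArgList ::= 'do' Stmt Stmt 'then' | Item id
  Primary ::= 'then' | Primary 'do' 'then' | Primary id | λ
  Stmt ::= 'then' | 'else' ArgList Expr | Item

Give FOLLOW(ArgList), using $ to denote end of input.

In Item ::= ArgList id: add FIRST(id) = { id }.
In Stmt ::= 'else' ArgList Expr: add FIRST(Expr)\{λ} = { 'do', 'then', id }.
  Since Expr is nullable, also add FOLLOW(Stmt) = { 'do', 'else', 'if', 'then', id }.
Union: FOLLOW(ArgList) = { 'do', 'else', 'if', 'then', id }.

{ 'do', 'else', 'if', 'then', id }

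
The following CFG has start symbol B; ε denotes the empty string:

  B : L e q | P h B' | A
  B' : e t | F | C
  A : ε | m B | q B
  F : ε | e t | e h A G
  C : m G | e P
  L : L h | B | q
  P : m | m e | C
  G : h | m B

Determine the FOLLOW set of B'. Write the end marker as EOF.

{ EOF, e, h, m }

In B : P h B': B' is at the end, add FOLLOW(B) = { EOF, e, h, m }.
Union: FOLLOW(B') = { EOF, e, h, m }.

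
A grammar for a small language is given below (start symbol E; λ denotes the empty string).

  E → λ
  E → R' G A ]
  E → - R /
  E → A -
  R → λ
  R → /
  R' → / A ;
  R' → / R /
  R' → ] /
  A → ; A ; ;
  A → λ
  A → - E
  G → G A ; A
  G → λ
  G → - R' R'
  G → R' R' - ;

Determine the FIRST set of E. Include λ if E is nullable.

{ -, /, ;, ], λ }

E → λ contributes λ.
From E → R' G A ]: add FIRST(R') = { /, ] }.
E → - R / contributes {-}.
From E → A -: A nullable, take FIRST(A) ∪ {-} = { -, ; }.
Union: FIRST(E) = { -, /, ;, ], λ }.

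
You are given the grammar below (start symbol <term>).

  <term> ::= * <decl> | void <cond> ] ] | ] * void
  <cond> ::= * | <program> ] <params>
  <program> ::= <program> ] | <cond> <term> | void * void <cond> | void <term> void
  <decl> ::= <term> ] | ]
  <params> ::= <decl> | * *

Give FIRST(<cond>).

<cond> ::= * contributes {*}.
From <cond> ::= <program> ] <params>: add FIRST(<program>) = { *, void }.
Union: FIRST(<cond>) = { *, void }.

{ *, void }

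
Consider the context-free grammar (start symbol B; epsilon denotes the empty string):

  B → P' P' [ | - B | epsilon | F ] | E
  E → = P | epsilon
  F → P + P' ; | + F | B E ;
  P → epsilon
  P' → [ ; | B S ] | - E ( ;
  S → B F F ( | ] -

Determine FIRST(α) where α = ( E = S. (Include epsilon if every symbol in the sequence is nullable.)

{ ( }

( is a terminal; add {(} and stop.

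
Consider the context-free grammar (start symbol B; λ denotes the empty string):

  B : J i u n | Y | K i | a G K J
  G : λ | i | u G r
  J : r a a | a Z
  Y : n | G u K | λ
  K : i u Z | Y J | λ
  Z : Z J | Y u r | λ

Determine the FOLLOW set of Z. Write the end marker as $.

In J : a Z: Z is at the end, add FOLLOW(J) = { $, a, i, r, u }.
In K : i u Z: Z is at the end, add FOLLOW(K) = { $, a, i, r, u }.
In Z : Z J: add FIRST(J) = { a, r }.
Union: FOLLOW(Z) = { $, a, i, r, u }.

{ $, a, i, r, u }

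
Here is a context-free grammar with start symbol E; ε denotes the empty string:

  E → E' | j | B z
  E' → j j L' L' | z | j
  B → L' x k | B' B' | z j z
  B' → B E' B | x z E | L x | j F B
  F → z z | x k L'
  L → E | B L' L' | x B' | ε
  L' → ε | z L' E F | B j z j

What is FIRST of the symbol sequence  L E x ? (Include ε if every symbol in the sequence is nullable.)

{ j, x, z }

Add FIRST(L)\{ε} = { j, x, z }; L is nullable, continue.
Add FIRST(E) = { j, x, z }; E is not nullable, stop.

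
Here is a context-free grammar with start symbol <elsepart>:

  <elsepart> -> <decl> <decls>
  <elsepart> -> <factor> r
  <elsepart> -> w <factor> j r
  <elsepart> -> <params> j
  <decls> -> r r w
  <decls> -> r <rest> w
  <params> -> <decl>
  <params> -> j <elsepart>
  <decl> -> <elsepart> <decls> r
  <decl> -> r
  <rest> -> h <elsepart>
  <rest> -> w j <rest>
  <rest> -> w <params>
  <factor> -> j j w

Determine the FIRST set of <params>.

From <params> -> <decl>: add FIRST(<decl>) = { j, r, w }.
<params> -> j <elsepart> contributes {j}.
Union: FIRST(<params>) = { j, r, w }.

{ j, r, w }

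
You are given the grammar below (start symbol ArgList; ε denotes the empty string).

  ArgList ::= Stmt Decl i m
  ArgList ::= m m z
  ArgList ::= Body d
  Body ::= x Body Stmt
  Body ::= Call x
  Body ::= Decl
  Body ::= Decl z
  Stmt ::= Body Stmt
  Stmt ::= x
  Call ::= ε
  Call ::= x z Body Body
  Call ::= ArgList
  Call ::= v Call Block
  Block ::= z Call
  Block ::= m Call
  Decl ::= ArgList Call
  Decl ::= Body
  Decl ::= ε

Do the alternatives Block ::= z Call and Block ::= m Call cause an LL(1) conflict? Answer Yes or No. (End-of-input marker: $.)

FIRST(z Call) = { z } and FIRST(m Call) = { m }.
The FIRST sets are disjoint and neither alternative is nullable — no conflict.

No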